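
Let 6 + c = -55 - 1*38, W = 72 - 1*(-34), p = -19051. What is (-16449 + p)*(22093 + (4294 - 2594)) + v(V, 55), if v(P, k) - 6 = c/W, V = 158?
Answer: -89533058463/106 ≈ -8.4465e+8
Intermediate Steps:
W = 106 (W = 72 + 34 = 106)
c = -99 (c = -6 + (-55 - 1*38) = -6 + (-55 - 38) = -6 - 93 = -99)
v(P, k) = 537/106 (v(P, k) = 6 - 99/106 = 537/106)
(-16449 + p)*(22093 + (4294 - 2594)) + v(V, 55) = (-16449 - 19051)*(22093 + (4294 - 2594)) + 537/106 = -35500*(22093 + 1700) + 537/106 = -35500*23793 + 537/106 = -844651500 + 537/106 = -89533058463/106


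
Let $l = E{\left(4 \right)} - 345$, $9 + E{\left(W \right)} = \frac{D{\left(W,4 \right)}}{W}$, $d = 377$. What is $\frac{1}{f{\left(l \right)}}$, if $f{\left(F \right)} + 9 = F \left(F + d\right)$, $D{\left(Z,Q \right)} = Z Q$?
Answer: $- \frac{1}{9459} \approx -0.00010572$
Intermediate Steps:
$D{\left(Z,Q \right)} = Q Z$
$E{\left(W \right)} = -5$ ($E{\left(W \right)} = -9 + \frac{4 W}{W} = -9 + 4 = -5$)
$l = -350$ ($l = -5 - 345 = -350$)
$f{\left(F \right)} = -9 + F \left(377 + F\right)$ ($f{\left(F \right)} = -9 + F \left(F + 377\right) = -9 + F \left(377 + F\right)$)
$\frac{1}{f{\left(l \right)}} = \frac{1}{-9 + \left(-350\right)^{2} + 377 \left(-350\right)} = \frac{1}{-9 + 122500 - 131950} = \frac{1}{-9459} = - \frac{1}{9459}$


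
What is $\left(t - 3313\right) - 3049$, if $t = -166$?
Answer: $-6528$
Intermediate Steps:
$\left(t - 3313\right) - 3049 = \left(-166 - 3313\right) - 3049 = -3479 - 3049 = -6528$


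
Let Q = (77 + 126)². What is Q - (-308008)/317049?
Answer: 13065580249/317049 ≈ 41210.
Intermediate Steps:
Q = 41209 (Q = 203² = 41209)
Q - (-308008)/317049 = 41209 - (-308008)/317049 = 41209 - 1*(-308008/317049) = 41209 + 308008/317049 = 13065580249/317049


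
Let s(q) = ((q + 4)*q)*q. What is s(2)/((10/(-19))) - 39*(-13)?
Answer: 2307/5 ≈ 461.40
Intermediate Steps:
s(q) = q**2*(4 + q) (s(q) = ((4 + q)*q)*q = (q*(4 + q))*q = q**2*(4 + q))
s(2)/((10/(-19))) - 39*(-13) = (2**2*(4 + 2))/((10/(-19))) - 39*(-13) = (4*6)/((10*(-1/19))) + 507 = 24/(-10/19) + 507 = 24*(-19/10) + 507 = -228/5 + 507 = 2307/5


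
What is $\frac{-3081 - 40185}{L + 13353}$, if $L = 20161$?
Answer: $- \frac{21633}{16757} \approx -1.291$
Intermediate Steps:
$\frac{-3081 - 40185}{L + 13353} = \frac{-3081 - 40185}{20161 + 13353} = - \frac{43266}{33514} = \left(-43266\right) \frac{1}{33514} = - \frac{21633}{16757}$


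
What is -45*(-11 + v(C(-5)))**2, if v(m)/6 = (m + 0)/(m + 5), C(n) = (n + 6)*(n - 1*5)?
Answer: -45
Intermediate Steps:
C(n) = (-5 + n)*(6 + n) (C(n) = (6 + n)*(n - 5) = (6 + n)*(-5 + n) = (-5 + n)*(6 + n))
v(m) = 6*m/(5 + m) (v(m) = 6*((m + 0)/(m + 5)) = 6*(m/(5 + m)) = 6*m/(5 + m))
-45*(-11 + v(C(-5)))**2 = -45*(-11 + 6*(-30 - 5 + (-5)**2)/(5 + (-30 - 5 + (-5)**2)))**2 = -45*(-11 + 6*(-30 - 5 + 25)/(5 + (-30 - 5 + 25)))**2 = -45*(-11 + 6*(-10)/(5 - 10))**2 = -45*(-11 + 6*(-10)/(-5))**2 = -45*(-11 + 6*(-10)*(-1/5))**2 = -45*(-11 + 12)**2 = -45*1**2 = -45*1 = -45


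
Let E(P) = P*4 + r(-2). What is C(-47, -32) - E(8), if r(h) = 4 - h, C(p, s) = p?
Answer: -85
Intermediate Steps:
E(P) = 6 + 4*P (E(P) = P*4 + (4 - 1*(-2)) = 4*P + (4 + 2) = 4*P + 6 = 6 + 4*P)
C(-47, -32) - E(8) = -47 - (6 + 4*8) = -47 - (6 + 32) = -47 - 1*38 = -47 - 38 = -85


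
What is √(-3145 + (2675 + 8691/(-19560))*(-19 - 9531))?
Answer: I*√2714836541515/326 ≈ 5054.2*I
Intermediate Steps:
√(-3145 + (2675 + 8691/(-19560))*(-19 - 9531)) = √(-3145 + (2675 + 8691*(-1/19560))*(-9550)) = √(-3145 + (2675 - 2897/6520)*(-9550)) = √(-3145 + (17438103/6520)*(-9550)) = √(-3145 - 16653388365/652) = √(-16655438905/652) = I*√2714836541515/326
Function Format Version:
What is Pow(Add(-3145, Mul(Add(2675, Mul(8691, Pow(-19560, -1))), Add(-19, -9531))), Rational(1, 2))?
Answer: Mul(Rational(1, 326), I, Pow(2714836541515, Rational(1, 2))) ≈ Mul(5054.2, I)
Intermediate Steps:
Pow(Add(-3145, Mul(Add(2675, Mul(8691, Pow(-19560, -1))), Add(-19, -9531))), Rational(1, 2)) = Pow(Add(-3145, Mul(Add(2675, Mul(8691, Rational(-1, 19560))), -9550)), Rational(1, 2)) = Pow(Add(-3145, Mul(Add(2675, Rational(-2897, 6520)), -9550)), Rational(1, 2)) = Pow(Add(-3145, Mul(Rational(17438103, 6520), -9550)), Rational(1, 2)) = Pow(Add(-3145, Rational(-16653388365, 652)), Rational(1, 2)) = Pow(Rational(-16655438905, 652), Rational(1, 2)) = Mul(Rational(1, 326), I, Pow(2714836541515, Rational(1, 2)))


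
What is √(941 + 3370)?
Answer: 3*√479 ≈ 65.658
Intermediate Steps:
√(941 + 3370) = √4311 = 3*√479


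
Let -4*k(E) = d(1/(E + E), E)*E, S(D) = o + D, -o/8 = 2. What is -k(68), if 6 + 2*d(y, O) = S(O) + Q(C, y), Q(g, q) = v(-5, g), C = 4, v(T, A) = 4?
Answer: 425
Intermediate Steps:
o = -16 (o = -8*2 = -16)
S(D) = -16 + D
Q(g, q) = 4
d(y, O) = -9 + O/2 (d(y, O) = -3 + ((-16 + O) + 4)/2 = -3 + (-12 + O)/2 = -3 + (-6 + O/2) = -9 + O/2)
k(E) = -E*(-9 + E/2)/4 (k(E) = -(-9 + E/2)*E/4 = -E*(-9 + E/2)/4)
-k(68) = -68*(18 - 1*68)/8 = -68*(18 - 68)/8 = -68*(-50)/8 = -1*(-425) = 425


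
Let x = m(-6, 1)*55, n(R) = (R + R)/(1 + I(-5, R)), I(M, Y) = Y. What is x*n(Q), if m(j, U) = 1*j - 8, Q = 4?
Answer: -1232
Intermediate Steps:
m(j, U) = -8 + j (m(j, U) = j - 8 = -8 + j)
n(R) = 2*R/(1 + R) (n(R) = (R + R)/(1 + R) = (2*R)/(1 + R) = 2*R/(1 + R))
x = -770 (x = (-8 - 6)*55 = -14*55 = -770)
x*n(Q) = -1540*4/(1 + 4) = -1540*4/5 = -770*8/5 = -1232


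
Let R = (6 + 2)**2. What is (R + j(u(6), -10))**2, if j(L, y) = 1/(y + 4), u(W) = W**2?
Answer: 146689/36 ≈ 4074.7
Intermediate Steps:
j(L, y) = 1/(4 + y)
R = 64 (R = 8**2 = 64)
(R + j(u(6), -10))**2 = (64 + 1/(4 - 10))**2 = (64 + 1/(-6))**2 = (64 - 1/6)**2 = (383/6)**2 = 146689/36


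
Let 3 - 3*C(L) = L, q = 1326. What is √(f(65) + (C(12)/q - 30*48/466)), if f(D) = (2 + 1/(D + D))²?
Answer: √248829350591/514930 ≈ 0.96873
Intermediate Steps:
C(L) = 1 - L/3
f(D) = (2 + 1/(2*D))²
√(f(65) + (C(12)/q - 30*48/466)) = √((¼)*(1 + 4*65)²/65² + ((1 - ⅓*12)/1326 - 30*48/466)) = √((¼)*(1/4225)*(1 + 260)² + ((1 - 4)*(1/1326) - 1440*1/466)) = √((¼)*(1/4225)*261² + (-3*1/1326 - 720/233)) = √((¼)*(1/4225)*68121 + (-1/442 - 720/233)) = √(68121/16900 - 318473/102986) = √(62819831/66940900) = √248829350591/514930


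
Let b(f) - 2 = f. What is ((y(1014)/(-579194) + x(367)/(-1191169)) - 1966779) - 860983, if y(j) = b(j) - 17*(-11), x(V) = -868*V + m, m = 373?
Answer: -39814766219038913/14079957914 ≈ -2.8278e+6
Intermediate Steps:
b(f) = 2 + f
x(V) = 373 - 868*V (x(V) = -868*V + 373 = 373 - 868*V)
y(j) = 189 + j (y(j) = (2 + j) - 17*(-11) = (2 + j) + 187 = 189 + j)
((y(1014)/(-579194) + x(367)/(-1191169)) - 1966779) - 860983 = (((189 + 1014)/(-579194) + (373 - 868*367)/(-1191169)) - 1966779) - 860983 = ((1203*(-1/579194) + (373 - 318556)*(-1/1191169)) - 1966779) - 860983 = ((-1203/579194 - 318183*(-1/1191169)) - 1966779) - 860983 = ((-1203/579194 + 318183/1191169) - 1966779) - 860983 = (3731769555/14079957914 - 1966779) - 860983 = -27692161814369451/14079957914 - 860983 = -39814766219038913/14079957914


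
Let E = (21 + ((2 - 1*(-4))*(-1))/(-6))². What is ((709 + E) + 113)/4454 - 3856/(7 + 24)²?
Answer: -7959779/2140147 ≈ -3.7193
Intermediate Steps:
E = 484 (E = (21 + ((2 + 4)*(-1))*(-⅙))² = (21 + (6*(-1))*(-⅙))² = (21 - 6*(-⅙))² = (21 + 1)² = 22² = 484)
((709 + E) + 113)/4454 - 3856/(7 + 24)² = ((709 + 484) + 113)/4454 - 3856/(7 + 24)² = (1193 + 113)*(1/4454) - 3856/(31²) = 1306*(1/4454) - 3856/961 = 653/2227 - 3856*1/961 = 653/2227 - 3856/961 = -7959779/2140147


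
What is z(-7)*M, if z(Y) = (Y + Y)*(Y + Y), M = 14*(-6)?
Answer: -16464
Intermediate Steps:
M = -84
z(Y) = 4*Y² (z(Y) = (2*Y)*(2*Y) = 4*Y²)
z(-7)*M = (4*(-7)²)*(-84) = (4*49)*(-84) = 196*(-84) = -16464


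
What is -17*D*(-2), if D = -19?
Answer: -646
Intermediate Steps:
-17*D*(-2) = -17*(-19)*(-2) = 323*(-2) = -646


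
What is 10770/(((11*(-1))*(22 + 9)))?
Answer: -10770/341 ≈ -31.584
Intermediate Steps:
10770/(((11*(-1))*(22 + 9))) = 10770/((-11*31)) = 10770/(-341) = 10770*(-1/341) = -10770/341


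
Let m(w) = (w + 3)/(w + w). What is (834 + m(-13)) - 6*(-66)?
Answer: 15995/13 ≈ 1230.4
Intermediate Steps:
m(w) = (3 + w)/(2*w) (m(w) = (3 + w)/((2*w)) = (3 + w)*(1/(2*w)) = (3 + w)/(2*w))
(834 + m(-13)) - 6*(-66) = (834 + (½)*(3 - 13)/(-13)) - 6*(-66) = (834 + (½)*(-1/13)*(-10)) + 396 = (834 + 5/13) + 396 = 10847/13 + 396 = 15995/13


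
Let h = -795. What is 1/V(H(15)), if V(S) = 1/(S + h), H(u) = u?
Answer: -780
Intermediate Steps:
V(S) = 1/(-795 + S) (V(S) = 1/(S - 795) = 1/(-795 + S))
1/V(H(15)) = 1/(1/(-795 + 15)) = 1/(1/(-780)) = 1/(-1/780) = -780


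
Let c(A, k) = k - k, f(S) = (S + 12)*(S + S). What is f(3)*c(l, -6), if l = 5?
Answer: 0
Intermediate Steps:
f(S) = 2*S*(12 + S) (f(S) = (12 + S)*(2*S) = 2*S*(12 + S))
c(A, k) = 0
f(3)*c(l, -6) = (2*3*(12 + 3))*0 = (2*3*15)*0 = 90*0 = 0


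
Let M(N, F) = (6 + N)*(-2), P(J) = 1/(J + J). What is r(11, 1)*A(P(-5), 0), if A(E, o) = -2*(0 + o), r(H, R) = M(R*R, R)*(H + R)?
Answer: 0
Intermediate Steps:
P(J) = 1/(2*J)
M(N, F) = -12 - 2*N
r(H, R) = (-12 - 2*R**2)*(H + R) (r(H, R) = (-12 - 2*R*R)*(H + R) = (-12 - 2*R**2)*(H + R))
A(E, o) = -2*o
r(11, 1)*A(P(-5), 0) = (-2*(6 + 1**2)*(11 + 1))*(-2*0) = -2*(6 + 1)*12*0 = -2*7*12*0 = -168*0 = 0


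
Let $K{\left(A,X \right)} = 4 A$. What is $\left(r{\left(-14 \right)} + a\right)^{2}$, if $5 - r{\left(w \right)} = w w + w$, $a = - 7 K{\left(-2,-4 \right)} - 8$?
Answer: $16641$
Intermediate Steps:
$a = 48$ ($a = - 7 \cdot 4 \left(-2\right) - 8 = \left(-7\right) \left(-8\right) - 8 = 56 - 8 = 48$)
$r{\left(w \right)} = 5 - w - w^{2}$ ($r{\left(w \right)} = 5 - \left(w w + w\right) = 5 - \left(w^{2} + w\right) = 5 - \left(w + w^{2}\right) = 5 - w - w^{2}$)
$\left(r{\left(-14 \right)} + a\right)^{2} = \left(\left(5 - -14 - \left(-14\right)^{2}\right) + 48\right)^{2} = \left(\left(5 + 14 - 196\right) + 48\right)^{2} = \left(-177 + 48\right)^{2} = \left(-129\right)^{2} = 16641$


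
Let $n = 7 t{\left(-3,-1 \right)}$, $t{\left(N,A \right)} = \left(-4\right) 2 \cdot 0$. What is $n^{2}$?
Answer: $0$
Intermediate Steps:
$t{\left(N,A \right)} = 0$ ($t{\left(N,A \right)} = \left(-8\right) 0 = 0$)
$n = 0$ ($n = 7 \cdot 0 = 0$)
$n^{2} = 0^{2} = 0$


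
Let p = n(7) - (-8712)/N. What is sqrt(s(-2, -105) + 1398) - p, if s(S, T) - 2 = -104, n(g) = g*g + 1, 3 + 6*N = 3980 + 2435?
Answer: -35510/1603 ≈ -22.152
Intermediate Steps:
N = 3206/3 (N = -1/2 + (3980 + 2435)/6 = -1/2 + (1/6)*6415 = -1/2 + 6415/6 = 3206/3 ≈ 1068.7)
n(g) = 1 + g**2 (n(g) = g**2 + 1 = 1 + g**2)
s(S, T) = -102 (s(S, T) = 2 - 104 = -102)
p = 93218/1603 (p = (1 + 7**2) - (-8712)/3206/3 = (1 + 49) - (-8712)*3/3206 = 50 - 1*(-13068/1603) = 50 + 13068/1603 = 93218/1603 ≈ 58.152)
sqrt(s(-2, -105) + 1398) - p = sqrt(-102 + 1398) - 1*93218/1603 = sqrt(1296) - 93218/1603 = 36 - 93218/1603 = -35510/1603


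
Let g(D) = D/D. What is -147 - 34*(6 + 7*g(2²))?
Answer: -589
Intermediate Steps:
g(D) = 1
-147 - 34*(6 + 7*g(2²)) = -147 - 34*(6 + 7*1) = -147 - 34*(6 + 7) = -147 - 34*13 = -147 - 442 = -589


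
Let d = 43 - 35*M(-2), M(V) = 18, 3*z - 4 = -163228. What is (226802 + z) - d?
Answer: 172981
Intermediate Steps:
z = -54408 (z = 4/3 + (⅓)*(-163228) = 4/3 - 163228/3 = -54408)
d = -587 (d = 43 - 35*18 = 43 - 630 = -587)
(226802 + z) - d = (226802 - 54408) - 1*(-587) = 172394 + 587 = 172981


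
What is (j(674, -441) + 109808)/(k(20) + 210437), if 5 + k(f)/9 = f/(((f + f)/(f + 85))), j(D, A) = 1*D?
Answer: 220964/421729 ≈ 0.52395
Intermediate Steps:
j(D, A) = D
k(f) = 675/2 + 9*f/2 (k(f) = -45 + 9*(f/(((f + f)/(f + 85)))) = -45 + 9*(f/(((2*f)/(85 + f)))) = -45 + 9*(f/((2*f/(85 + f)))) = -45 + 9*(f*((85 + f)/(2*f))) = -45 + 9*(85/2 + f/2) = -45 + (765/2 + 9*f/2) = 675/2 + 9*f/2)
(j(674, -441) + 109808)/(k(20) + 210437) = (674 + 109808)/((675/2 + (9/2)*20) + 210437) = 110482/((675/2 + 90) + 210437) = 110482/(855/2 + 210437) = 110482/(421729/2) = 110482*(2/421729) = 220964/421729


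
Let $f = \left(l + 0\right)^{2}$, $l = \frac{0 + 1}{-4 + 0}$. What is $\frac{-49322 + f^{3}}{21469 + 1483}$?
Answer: $- \frac{202022911}{94011392} \approx -2.1489$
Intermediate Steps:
$l = - \frac{1}{4}$ ($l = 1 \frac{1}{-4} = 1 \left(- \frac{1}{4}\right) = - \frac{1}{4} \approx -0.25$)
$f = \frac{1}{16}$ ($f = \left(- \frac{1}{4} + 0\right)^{2} = \left(- \frac{1}{4}\right)^{2} = \frac{1}{16} \approx 0.0625$)
$\frac{-49322 + f^{3}}{21469 + 1483} = \frac{-49322 + \left(\frac{1}{16}\right)^{3}}{21469 + 1483} = \frac{-49322 + \frac{1}{4096}}{22952} = \left(- \frac{202022911}{4096}\right) \frac{1}{22952} = - \frac{202022911}{94011392}$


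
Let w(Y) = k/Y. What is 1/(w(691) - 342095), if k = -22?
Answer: -691/236387667 ≈ -2.9232e-6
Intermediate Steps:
w(Y) = -22/Y
1/(w(691) - 342095) = 1/(-22/691 - 342095) = 1/(-236387667/691) = -691/236387667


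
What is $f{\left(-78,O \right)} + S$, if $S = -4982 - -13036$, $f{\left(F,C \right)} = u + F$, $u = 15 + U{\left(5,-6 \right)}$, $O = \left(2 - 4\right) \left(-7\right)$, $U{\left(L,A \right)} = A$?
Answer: $7985$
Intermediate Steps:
$O = 14$ ($O = \left(-2\right) \left(-7\right) = 14$)
$u = 9$ ($u = 15 - 6 = 9$)
$f{\left(F,C \right)} = 9 + F$
$S = 8054$ ($S = -4982 + 13036 = 8054$)
$f{\left(-78,O \right)} + S = \left(9 - 78\right) + 8054 = -69 + 8054 = 7985$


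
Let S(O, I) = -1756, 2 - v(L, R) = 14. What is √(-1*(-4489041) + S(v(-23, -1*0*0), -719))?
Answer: 11*√37085 ≈ 2118.3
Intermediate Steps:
v(L, R) = -12 (v(L, R) = 2 - 1*14 = 2 - 14 = -12)
√(-1*(-4489041) + S(v(-23, -1*0*0), -719)) = √(-1*(-4489041) - 1756) = √(4489041 - 1756) = √4487285 = 11*√37085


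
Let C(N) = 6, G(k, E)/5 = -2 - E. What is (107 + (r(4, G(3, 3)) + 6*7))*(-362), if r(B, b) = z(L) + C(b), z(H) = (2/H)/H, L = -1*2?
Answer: -56291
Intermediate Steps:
G(k, E) = -10 - 5*E (G(k, E) = 5*(-2 - E) = -10 - 5*E)
L = -2
z(H) = 2/H²
r(B, b) = 13/2 (r(B, b) = 2/(-2)² + 6 = 2*(¼) + 6 = ½ + 6 = 13/2)
(107 + (r(4, G(3, 3)) + 6*7))*(-362) = (107 + (13/2 + 6*7))*(-362) = (107 + (13/2 + 42))*(-362) = (107 + 97/2)*(-362) = (311/2)*(-362) = -56291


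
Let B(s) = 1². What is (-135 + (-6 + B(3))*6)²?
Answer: 27225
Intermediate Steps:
B(s) = 1
(-135 + (-6 + B(3))*6)² = (-135 + (-6 + 1)*6)² = (-135 - 5*6)² = (-135 - 30)² = (-165)² = 27225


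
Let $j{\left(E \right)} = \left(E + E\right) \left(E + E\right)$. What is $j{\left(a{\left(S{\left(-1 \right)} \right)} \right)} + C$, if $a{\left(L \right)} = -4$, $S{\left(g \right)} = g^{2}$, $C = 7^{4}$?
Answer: $2465$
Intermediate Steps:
$C = 2401$
$j{\left(E \right)} = 4 E^{2}$ ($j{\left(E \right)} = 2 E 2 E = 4 E^{2}$)
$j{\left(a{\left(S{\left(-1 \right)} \right)} \right)} + C = 4 \left(-4\right)^{2} + 2401 = 4 \cdot 16 + 2401 = 64 + 2401 = 2465$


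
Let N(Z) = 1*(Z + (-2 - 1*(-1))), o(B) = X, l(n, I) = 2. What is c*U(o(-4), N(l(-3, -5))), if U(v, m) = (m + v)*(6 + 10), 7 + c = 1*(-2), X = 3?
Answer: -576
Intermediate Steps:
o(B) = 3
N(Z) = -1 + Z (N(Z) = 1*(Z + (-2 + 1)) = 1*(Z - 1) = 1*(-1 + Z) = -1 + Z)
c = -9 (c = -7 + 1*(-2) = -7 - 2 = -9)
U(v, m) = 16*m + 16*v (U(v, m) = (m + v)*16 = 16*m + 16*v)
c*U(o(-4), N(l(-3, -5))) = -9*(16*(-1 + 2) + 16*3) = -9*(16*1 + 48) = -9*(16 + 48) = -9*64 = -576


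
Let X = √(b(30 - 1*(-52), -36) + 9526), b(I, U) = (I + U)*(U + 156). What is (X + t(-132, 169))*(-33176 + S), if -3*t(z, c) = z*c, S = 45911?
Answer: 94697460 + 12735*√15046 ≈ 9.6260e+7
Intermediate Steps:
b(I, U) = (156 + U)*(I + U) (b(I, U) = (I + U)*(156 + U) = (156 + U)*(I + U))
t(z, c) = -c*z/3 (t(z, c) = -z*c/3 = -c*z/3)
X = √15046 (X = √(((-36)² + 156*(30 - 1*(-52)) + 156*(-36) + (30 - 1*(-52))*(-36)) + 9526) = √((1296 + 156*(30 + 52) - 5616 + (30 + 52)*(-36)) + 9526) = √((1296 + 156*82 - 5616 + 82*(-36)) + 9526) = √((1296 + 12792 - 5616 - 2952) + 9526) = √(5520 + 9526) = √15046 ≈ 122.66)
(X + t(-132, 169))*(-33176 + S) = (√15046 - ⅓*169*(-132))*(-33176 + 45911) = (√15046 + 7436)*12735 = (7436 + √15046)*12735 = 94697460 + 12735*√15046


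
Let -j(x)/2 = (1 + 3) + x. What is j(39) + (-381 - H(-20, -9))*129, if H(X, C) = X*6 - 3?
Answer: -33368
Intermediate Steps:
H(X, C) = -3 + 6*X (H(X, C) = 6*X - 3 = -3 + 6*X)
j(x) = -8 - 2*x (j(x) = -2*((1 + 3) + x) = -2*(4 + x) = -8 - 2*x)
j(39) + (-381 - H(-20, -9))*129 = (-8 - 2*39) + (-381 - (-3 + 6*(-20)))*129 = (-8 - 78) + (-381 - (-3 - 120))*129 = -86 + (-381 - 1*(-123))*129 = -86 + (-381 + 123)*129 = -86 - 258*129 = -86 - 33282 = -33368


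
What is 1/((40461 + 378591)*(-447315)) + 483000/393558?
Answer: 1371780341184037/1117753887200940 ≈ 1.2273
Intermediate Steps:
1/((40461 + 378591)*(-447315)) + 483000/393558 = -1/447315/419052 + 483000*(1/393558) = (1/419052)*(-1/447315) + 80500/65593 = -1/187448245380 + 80500/65593 = 1371780341184037/1117753887200940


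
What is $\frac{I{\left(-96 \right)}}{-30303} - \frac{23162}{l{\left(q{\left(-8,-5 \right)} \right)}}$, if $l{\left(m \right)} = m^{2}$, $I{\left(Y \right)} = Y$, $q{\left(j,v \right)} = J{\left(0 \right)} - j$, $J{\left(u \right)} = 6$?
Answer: $- \frac{16710935}{141414} \approx -118.17$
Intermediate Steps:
$q{\left(j,v \right)} = 6 - j$
$\frac{I{\left(-96 \right)}}{-30303} - \frac{23162}{l{\left(q{\left(-8,-5 \right)} \right)}} = - \frac{96}{-30303} - \frac{23162}{\left(6 - -8\right)^{2}} = \left(-96\right) \left(- \frac{1}{30303}\right) - \frac{23162}{\left(6 + 8\right)^{2}} = \frac{32}{10101} - \frac{23162}{14^{2}} = \frac{32}{10101} - \frac{23162}{196} = \frac{32}{10101} - \frac{11581}{98} = - \frac{16710935}{141414}$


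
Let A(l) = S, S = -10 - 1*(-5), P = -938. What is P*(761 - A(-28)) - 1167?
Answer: -719675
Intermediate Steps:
S = -5 (S = -10 + 5 = -5)
A(l) = -5
P*(761 - A(-28)) - 1167 = -938*(761 - 1*(-5)) - 1167 = -938*(761 + 5) - 1167 = -938*766 - 1167 = -718508 - 1167 = -719675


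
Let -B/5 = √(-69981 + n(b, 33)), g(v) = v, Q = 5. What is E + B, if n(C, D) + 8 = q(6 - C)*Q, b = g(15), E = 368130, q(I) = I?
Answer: 368130 - 95*I*√194 ≈ 3.6813e+5 - 1323.2*I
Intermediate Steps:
b = 15
n(C, D) = 22 - 5*C (n(C, D) = -8 + (6 - C)*5 = -8 + (30 - 5*C) = 22 - 5*C)
B = -95*I*√194 (B = -5*√(-69981 + (22 - 5*15)) = -5*√(-69981 + (22 - 75)) = -5*√(-69981 - 53) = -95*I*√194 ≈ -1323.2*I)
E + B = 368130 - 95*I*√194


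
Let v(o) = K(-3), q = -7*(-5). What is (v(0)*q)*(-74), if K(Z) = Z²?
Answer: -23310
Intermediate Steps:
q = 35
v(o) = 9 (v(o) = (-3)² = 9)
(v(0)*q)*(-74) = (9*35)*(-74) = 315*(-74) = -23310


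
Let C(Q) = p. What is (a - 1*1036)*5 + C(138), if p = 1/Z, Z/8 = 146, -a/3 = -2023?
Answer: 29392721/1168 ≈ 25165.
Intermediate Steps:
a = 6069 (a = -3*(-2023) = 6069)
Z = 1168 (Z = 8*146 = 1168)
p = 1/1168 ≈ 0.00085616
C(Q) = 1/1168
(a - 1*1036)*5 + C(138) = (6069 - 1*1036)*5 + 1/1168 = (6069 - 1036)*5 + 1/1168 = 5033*5 + 1/1168 = 25165 + 1/1168 = 29392721/1168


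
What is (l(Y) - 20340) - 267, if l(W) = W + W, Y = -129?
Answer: -20865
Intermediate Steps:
l(W) = 2*W
(l(Y) - 20340) - 267 = (2*(-129) - 20340) - 267 = (-258 - 20340) - 267 = -20598 - 267 = -20865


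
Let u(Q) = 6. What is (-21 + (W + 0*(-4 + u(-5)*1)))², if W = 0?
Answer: 441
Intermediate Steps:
(-21 + (W + 0*(-4 + u(-5)*1)))² = (-21 + (0 + 0*(-4 + 6*1)))² = (-21 + (0 + 0*(-4 + 6)))² = (-21 + (0 + 0*2))² = (-21 + (0 + 0))² = (-21 + 0)² = (-21)² = 441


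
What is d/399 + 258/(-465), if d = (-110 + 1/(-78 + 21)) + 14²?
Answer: -1196243/3525165 ≈ -0.33934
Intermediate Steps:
d = 4901/57 (d = (-110 + 1/(-57)) + 196 = (-110 - 1/57) + 196 = -6271/57 + 196 = 4901/57 ≈ 85.982)
d/399 + 258/(-465) = (4901/57)/399 + 258/(-465) = (4901/57)*(1/399) + 258*(-1/465) = 4901/22743 - 86/155 = -1196243/3525165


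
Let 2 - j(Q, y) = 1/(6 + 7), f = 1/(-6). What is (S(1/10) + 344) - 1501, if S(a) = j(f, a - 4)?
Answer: -15016/13 ≈ -1155.1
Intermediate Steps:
f = -1/6 ≈ -0.16667
j(Q, y) = 25/13 (j(Q, y) = 2 - 1/(6 + 7) = 2 - 1/13 = 25/13)
S(a) = 25/13
(S(1/10) + 344) - 1501 = (25/13 + 344) - 1501 = 4497/13 - 1501 = -15016/13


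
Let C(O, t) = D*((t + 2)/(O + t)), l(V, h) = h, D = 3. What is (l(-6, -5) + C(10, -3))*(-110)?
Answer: 4180/7 ≈ 597.14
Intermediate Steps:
C(O, t) = 3*(2 + t)/(O + t) (C(O, t) = 3*((t + 2)/(O + t)) = 3*((2 + t)/(O + t)) = 3*(2 + t)/(O + t))
(l(-6, -5) + C(10, -3))*(-110) = (-5 + 3*(2 - 3)/(10 - 3))*(-110) = (-5 + 3*(-1)/7)*(-110) = (-5 + 3*(⅐)*(-1))*(-110) = (-5 - 3/7)*(-110) = -38/7*(-110) = 4180/7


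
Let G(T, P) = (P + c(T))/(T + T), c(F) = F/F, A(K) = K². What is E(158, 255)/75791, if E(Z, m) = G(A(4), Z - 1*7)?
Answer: 1/15956 ≈ 6.2672e-5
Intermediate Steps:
c(F) = 1
G(T, P) = (1 + P)/(2*T) (G(T, P) = (P + 1)/(T + T) = (1 + P)/((2*T)) = (1 + P)*(1/(2*T)) = (1 + P)/(2*T))
E(Z, m) = -3/16 + Z/32 (E(Z, m) = (1 + (Z - 1*7))/(2*(4²)) = (½)*(1 + (Z - 7))/16 = (½)*(1/16)*(1 + (-7 + Z)) = (½)*(1/16)*(-6 + Z) = -3/16 + Z/32)
E(158, 255)/75791 = (-3/16 + (1/32)*158)/75791 = (-3/16 + 79/16)*(1/75791) = (19/4)*(1/75791) = 1/15956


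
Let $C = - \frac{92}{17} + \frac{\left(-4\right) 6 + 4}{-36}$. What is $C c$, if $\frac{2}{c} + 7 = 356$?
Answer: $- \frac{1486}{53397} \approx -0.027829$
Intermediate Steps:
$c = \frac{2}{349}$ ($c = \frac{2}{-7 + 356} = \frac{2}{349} \approx 0.0057307$)
$C = - \frac{743}{153}$ ($C = \left(-92\right) \frac{1}{17} + \left(-24 + 4\right) \left(- \frac{1}{36}\right) = - \frac{92}{17} - - \frac{5}{9} = - \frac{92}{17} + \frac{5}{9} = - \frac{743}{153} \approx -4.8562$)
$C c = \left(- \frac{743}{153}\right) \frac{2}{349} = - \frac{1486}{53397}$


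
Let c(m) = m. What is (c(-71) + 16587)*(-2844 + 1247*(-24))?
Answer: -541262352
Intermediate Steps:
(c(-71) + 16587)*(-2844 + 1247*(-24)) = (-71 + 16587)*(-2844 + 1247*(-24)) = 16516*(-2844 - 29928) = 16516*(-32772) = -541262352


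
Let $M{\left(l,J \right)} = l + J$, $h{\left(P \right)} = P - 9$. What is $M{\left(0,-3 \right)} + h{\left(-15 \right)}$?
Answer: $-27$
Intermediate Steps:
$h{\left(P \right)} = -9 + P$ ($h{\left(P \right)} = P - 9 = -9 + P$)
$M{\left(l,J \right)} = J + l$
$M{\left(0,-3 \right)} + h{\left(-15 \right)} = \left(-3 + 0\right) - 24 = -3 - 24 = -27$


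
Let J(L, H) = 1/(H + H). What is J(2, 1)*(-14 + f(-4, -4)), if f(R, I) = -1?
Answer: -15/2 ≈ -7.5000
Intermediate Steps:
J(L, H) = 1/(2*H)
J(2, 1)*(-14 + f(-4, -4)) = ((1/2)/1)*(-14 - 1) = ((1/2)*1)*(-15) = (1/2)*(-15) = -15/2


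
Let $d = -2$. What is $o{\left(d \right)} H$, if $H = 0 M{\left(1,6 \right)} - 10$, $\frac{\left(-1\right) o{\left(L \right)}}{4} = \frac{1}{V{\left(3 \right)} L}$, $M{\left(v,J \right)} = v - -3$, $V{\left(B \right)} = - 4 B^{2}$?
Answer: $\frac{5}{9} \approx 0.55556$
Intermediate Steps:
$M{\left(v,J \right)} = 3 + v$ ($M{\left(v,J \right)} = v + 3 = 3 + v$)
$o{\left(L \right)} = \frac{1}{9 L}$ ($o{\left(L \right)} = - 4 \frac{1}{- 4 \cdot 3^{2} L} = - 4 \frac{1}{\left(-4\right) 9 L} = - 4 \frac{1}{\left(-36\right) L} = - 4 \left(- \frac{1}{36 L}\right) = \frac{1}{9 L}$)
$H = -10$ ($H = 0 \left(3 + 1\right) - 10 = 0 \cdot 4 - 10 = 0 - 10 = -10$)
$o{\left(d \right)} H = \frac{1}{9 \left(-2\right)} \left(-10\right) = \frac{1}{9} \left(- \frac{1}{2}\right) \left(-10\right) = \left(- \frac{1}{18}\right) \left(-10\right) = \frac{5}{9}$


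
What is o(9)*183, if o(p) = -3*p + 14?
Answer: -2379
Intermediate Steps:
o(p) = 14 - 3*p
o(9)*183 = (14 - 3*9)*183 = (14 - 27)*183 = -13*183 = -2379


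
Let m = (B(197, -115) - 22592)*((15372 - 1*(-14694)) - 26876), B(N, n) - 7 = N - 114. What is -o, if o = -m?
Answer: -71781380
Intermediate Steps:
B(N, n) = -107 + N (B(N, n) = 7 + (N - 114) = 7 + (-114 + N) = -107 + N)
m = -71781380 (m = ((-107 + 197) - 22592)*((15372 - 1*(-14694)) - 26876) = (90 - 22592)*((15372 + 14694) - 26876) = -22502*(30066 - 26876) = -22502*3190 = -71781380)
o = 71781380 (o = -1*(-71781380) = 71781380)
-o = -1*71781380 = -71781380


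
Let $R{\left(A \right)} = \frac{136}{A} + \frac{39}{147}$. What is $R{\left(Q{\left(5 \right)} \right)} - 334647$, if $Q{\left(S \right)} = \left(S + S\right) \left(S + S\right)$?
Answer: $- \frac{409940584}{1225} \approx -3.3465 \cdot 10^{5}$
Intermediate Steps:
$Q{\left(S \right)} = 4 S^{2}$ ($Q{\left(S \right)} = 2 S 2 S = 4 S^{2}$)
$R{\left(A \right)} = \frac{13}{49} + \frac{136}{A}$ ($R{\left(A \right)} = \frac{136}{A} + 39 \cdot \frac{1}{147} = \frac{136}{A} + \frac{13}{49} = \frac{13}{49} + \frac{136}{A}$)
$R{\left(Q{\left(5 \right)} \right)} - 334647 = \left(\frac{13}{49} + \frac{136}{4 \cdot 5^{2}}\right) - 334647 = \left(\frac{13}{49} + \frac{136}{4 \cdot 25}\right) - 334647 = \left(\frac{13}{49} + \frac{136}{100}\right) - 334647 = \left(\frac{13}{49} + 136 \cdot \frac{1}{100}\right) - 334647 = \left(\frac{13}{49} + \frac{34}{25}\right) - 334647 = \frac{1991}{1225} - 334647 = - \frac{409940584}{1225}$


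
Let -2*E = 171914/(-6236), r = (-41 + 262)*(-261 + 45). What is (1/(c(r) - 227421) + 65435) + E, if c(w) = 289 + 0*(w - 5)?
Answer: 5793833771888/88524697 ≈ 65449.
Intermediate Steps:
r = -47736 (r = 221*(-216) = -47736)
c(w) = 289 (c(w) = 289 + 0*(-5 + w) = 289 + 0 = 289)
E = 85957/6236 (E = -85957/(-6236) = -85957*(-1)/6236 = -½*(-85957/3118) = 85957/6236 ≈ 13.784)
(1/(c(r) - 227421) + 65435) + E = (1/(289 - 227421) + 65435) + 85957/6236 = (1/(-227132) + 65435) + 85957/6236 = (-1/227132 + 65435) + 85957/6236 = 14862382419/227132 + 85957/6236 = 5793833771888/88524697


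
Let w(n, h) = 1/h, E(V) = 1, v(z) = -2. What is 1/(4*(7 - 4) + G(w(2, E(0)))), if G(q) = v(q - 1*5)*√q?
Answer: ⅒ ≈ 0.10000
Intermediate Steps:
G(q) = -2*√q
1/(4*(7 - 4) + G(w(2, E(0)))) = 1/(4*(7 - 4) - 2*√(1/1)) = 1/(4*3 - 2*√1) = 1/(12 - 2*1) = 1/(12 - 2) = 1/10 = ⅒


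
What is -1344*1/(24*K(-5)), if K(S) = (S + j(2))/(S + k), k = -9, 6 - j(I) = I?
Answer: -784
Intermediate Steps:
j(I) = 6 - I
K(S) = (4 + S)/(-9 + S) (K(S) = (S + (6 - 1*2))/(S - 9) = (S + (6 - 2))/(-9 + S) = (S + 4)/(-9 + S) = (4 + S)/(-9 + S))
-1344*1/(24*K(-5)) = -1344*(-9 - 5)/(24*(4 - 5)) = -1344/((-1/(-14))*24) = -1344/(-1/14*(-1)*24) = -1344/((1/14)*24) = -1344/12/7 = -1344*7/12 = -784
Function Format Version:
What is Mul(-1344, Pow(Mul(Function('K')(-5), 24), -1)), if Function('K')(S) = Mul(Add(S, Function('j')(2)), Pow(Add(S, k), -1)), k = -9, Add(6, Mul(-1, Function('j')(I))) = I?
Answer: -784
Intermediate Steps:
Function('j')(I) = Add(6, Mul(-1, I))
Function('K')(S) = Mul(Pow(Add(-9, S), -1), Add(4, S)) (Function('K')(S) = Mul(Add(S, Add(6, Mul(-1, 2))), Pow(Add(S, -9), -1)) = Mul(Add(S, Add(6, -2)), Pow(Add(-9, S), -1)) = Mul(Add(S, 4), Pow(Add(-9, S), -1)) = Mul(Add(4, S), Pow(Add(-9, S), -1)) = Mul(Pow(Add(-9, S), -1), Add(4, S)))
Mul(-1344, Pow(Mul(Function('K')(-5), 24), -1)) = Mul(-1344, Pow(Mul(Mul(Pow(Add(-9, -5), -1), Add(4, -5)), 24), -1)) = Mul(-1344, Pow(Mul(Mul(Pow(-14, -1), -1), 24), -1)) = Mul(-1344, Pow(Mul(Mul(Rational(-1, 14), -1), 24), -1)) = Mul(-1344, Pow(Mul(Rational(1, 14), 24), -1)) = Mul(-1344, Pow(Rational(12, 7), -1)) = Mul(-1344, Rational(7, 12)) = -784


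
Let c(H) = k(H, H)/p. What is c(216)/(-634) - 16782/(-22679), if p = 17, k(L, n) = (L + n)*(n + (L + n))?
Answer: -3083896074/122217131 ≈ -25.233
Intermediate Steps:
k(L, n) = (L + n)*(L + 2*n)
c(H) = 6*H²/17 (c(H) = (H² + 2*H² + 3*H*H)/17 = (H² + 2*H² + 3*H²)*(1/17) = (6*H²)*(1/17) = 6*H²/17)
c(216)/(-634) - 16782/(-22679) = ((6/17)*216²)/(-634) - 16782/(-22679) = ((6/17)*46656)*(-1/634) - 16782*(-1/22679) = (279936/17)*(-1/634) + 16782/22679 = -139968/5389 + 16782/22679 = -3083896074/122217131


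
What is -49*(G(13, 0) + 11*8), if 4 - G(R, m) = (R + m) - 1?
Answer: -3920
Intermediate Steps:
G(R, m) = 5 - R - m (G(R, m) = 4 - ((R + m) - 1) = 4 - (-1 + R + m) = 4 + (1 - R - m) = 5 - R - m)
-49*(G(13, 0) + 11*8) = -49*((5 - 1*13 - 1*0) + 11*8) = -49*((5 - 13 + 0) + 88) = -49*(-8 + 88) = -49*80 = -3920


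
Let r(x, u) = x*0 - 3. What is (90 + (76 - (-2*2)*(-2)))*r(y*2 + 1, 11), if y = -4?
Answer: -474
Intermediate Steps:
r(x, u) = -3 (r(x, u) = 0 - 3 = -3)
(90 + (76 - (-2*2)*(-2)))*r(y*2 + 1, 11) = (90 + (76 - (-2*2)*(-2)))*(-3) = (90 + (76 - (-4)*(-2)))*(-3) = (90 + (76 - 1*8))*(-3) = (90 + (76 - 8))*(-3) = (90 + 68)*(-3) = 158*(-3) = -474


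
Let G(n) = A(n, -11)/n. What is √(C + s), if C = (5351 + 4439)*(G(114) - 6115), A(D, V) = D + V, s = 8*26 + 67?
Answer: I*√194474514630/57 ≈ 7736.7*I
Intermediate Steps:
s = 275 (s = 208 + 67 = 275)
G(n) = (-11 + n)/n (G(n) = (n - 11)/n = (-11 + n)/n)
C = -3411849265/57 (C = (5351 + 4439)*((-11 + 114)/114 - 6115) = 9790*((1/114)*103 - 6115) = 9790*(103/114 - 6115) = 9790*(-697007/114) = -3411849265/57 ≈ -5.9857e+7)
√(C + s) = √(-3411849265/57 + 275) = √(-3411833590/57) = I*√194474514630/57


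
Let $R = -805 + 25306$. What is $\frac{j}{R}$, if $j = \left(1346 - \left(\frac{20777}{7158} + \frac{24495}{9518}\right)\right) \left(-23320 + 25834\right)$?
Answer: $\frac{19133567819216}{139104108987} \approx 137.55$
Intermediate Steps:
$R = 24501$
$j = \frac{19133567819216}{5677487}$ ($j = \left(1346 - \frac{93272674}{17032461}\right) 2514 = \frac{22832419832}{17032461} \cdot 2514 = \frac{19133567819216}{5677487} \approx 3.3701 \cdot 10^{6}$)
$\frac{j}{R} = \frac{19133567819216}{5677487 \cdot 24501} = \frac{19133567819216}{5677487} \cdot \frac{1}{24501} = \frac{19133567819216}{139104108987}$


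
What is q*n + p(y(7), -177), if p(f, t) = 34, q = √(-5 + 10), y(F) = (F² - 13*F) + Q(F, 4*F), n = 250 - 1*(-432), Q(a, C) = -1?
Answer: 34 + 682*√5 ≈ 1559.0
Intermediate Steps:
n = 682 (n = 250 + 432 = 682)
y(F) = -1 + F² - 13*F (y(F) = (F² - 13*F) - 1 = -1 + F² - 13*F)
q = √5 ≈ 2.2361
q*n + p(y(7), -177) = √5*682 + 34 = 682*√5 + 34 = 34 + 682*√5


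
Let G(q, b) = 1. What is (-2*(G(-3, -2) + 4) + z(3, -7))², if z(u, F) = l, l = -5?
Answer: 225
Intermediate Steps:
z(u, F) = -5
(-2*(G(-3, -2) + 4) + z(3, -7))² = (-2*(1 + 4) - 5)² = (-2*5 - 5)² = (-10 - 5)² = (-15)² = 225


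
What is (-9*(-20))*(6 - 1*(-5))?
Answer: 1980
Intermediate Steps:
(-9*(-20))*(6 - 1*(-5)) = 180*(6 + 5) = 180*11 = 1980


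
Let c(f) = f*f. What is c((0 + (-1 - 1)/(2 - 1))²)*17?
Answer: 272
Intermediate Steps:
c(f) = f²
c((0 + (-1 - 1)/(2 - 1))²)*17 = ((0 + (-1 - 1)/(2 - 1))²)²*17 = ((0 - 2/1)²)²*17 = ((0 - 2*1)²)²*17 = ((0 - 2)²)²*17 = ((-2)²)²*17 = 4²*17 = 16*17 = 272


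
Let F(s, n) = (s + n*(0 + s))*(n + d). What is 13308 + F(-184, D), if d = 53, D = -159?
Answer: -3068324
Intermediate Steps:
F(s, n) = (53 + n)*(s + n*s) (F(s, n) = (s + n*(0 + s))*(n + 53) = (s + n*s)*(53 + n) = (53 + n)*(s + n*s))
13308 + F(-184, D) = 13308 - 184*(53 + (-159)² + 54*(-159)) = 13308 - 184*(53 + 25281 - 8586) = 13308 - 184*16748 = 13308 - 3081632 = -3068324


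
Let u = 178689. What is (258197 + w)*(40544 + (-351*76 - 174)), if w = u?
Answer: 5982716884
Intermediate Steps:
w = 178689
(258197 + w)*(40544 + (-351*76 - 174)) = (258197 + 178689)*(40544 + (-351*76 - 174)) = 436886*(40544 + (-26676 - 174)) = 436886*(40544 - 26850) = 436886*13694 = 5982716884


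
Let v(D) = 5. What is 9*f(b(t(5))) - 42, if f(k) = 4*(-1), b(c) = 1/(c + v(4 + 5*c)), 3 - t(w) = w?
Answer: -78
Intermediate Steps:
t(w) = 3 - w
b(c) = 1/(5 + c) (b(c) = 1/(c + 5) = 1/(5 + c))
f(k) = -4
9*f(b(t(5))) - 42 = 9*(-4) - 42 = -36 - 42 = -78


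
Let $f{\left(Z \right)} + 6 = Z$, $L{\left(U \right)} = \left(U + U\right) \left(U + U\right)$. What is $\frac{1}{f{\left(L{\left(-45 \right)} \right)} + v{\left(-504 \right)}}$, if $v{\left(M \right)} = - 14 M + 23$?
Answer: $\frac{1}{15173} \approx 6.5907 \cdot 10^{-5}$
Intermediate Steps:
$L{\left(U \right)} = 4 U^{2}$ ($L{\left(U \right)} = 2 U 2 U = 4 U^{2}$)
$f{\left(Z \right)} = -6 + Z$
$v{\left(M \right)} = 23 - 14 M$
$\frac{1}{f{\left(L{\left(-45 \right)} \right)} + v{\left(-504 \right)}} = \frac{1}{\left(-6 + 4 \left(-45\right)^{2}\right) + \left(23 - -7056\right)} = \frac{1}{\left(-6 + 4 \cdot 2025\right) + \left(23 + 7056\right)} = \frac{1}{\left(-6 + 8100\right) + 7079} = \frac{1}{8094 + 7079} = \frac{1}{15173}$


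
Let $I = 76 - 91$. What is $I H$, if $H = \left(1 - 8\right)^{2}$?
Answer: $-735$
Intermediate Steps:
$I = -15$ ($I = 76 - 91 = -15$)
$H = 49$ ($H = \left(1 - 8\right)^{2} = \left(-7\right)^{2} = 49$)
$I H = \left(-15\right) 49 = -735$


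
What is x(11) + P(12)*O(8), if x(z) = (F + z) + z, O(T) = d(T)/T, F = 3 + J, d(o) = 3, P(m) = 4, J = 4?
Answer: 61/2 ≈ 30.500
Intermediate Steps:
F = 7 (F = 3 + 4 = 7)
O(T) = 3/T
x(z) = 7 + 2*z (x(z) = (7 + z) + z = 7 + 2*z)
x(11) + P(12)*O(8) = (7 + 2*11) + 4*(3/8) = (7 + 22) + 4*(3*(1/8)) = 29 + 4*(3/8) = 29 + 3/2 = 61/2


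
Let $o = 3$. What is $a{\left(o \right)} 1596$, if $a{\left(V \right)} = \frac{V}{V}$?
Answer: $1596$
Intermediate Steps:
$a{\left(V \right)} = 1$
$a{\left(o \right)} 1596 = 1 \cdot 1596 = 1596$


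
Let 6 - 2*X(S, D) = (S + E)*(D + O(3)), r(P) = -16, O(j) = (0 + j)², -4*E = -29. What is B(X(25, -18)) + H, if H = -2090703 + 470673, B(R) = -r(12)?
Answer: -1620014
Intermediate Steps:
E = 29/4 (E = -¼*(-29) = 29/4 ≈ 7.2500)
O(j) = j²
X(S, D) = 3 - (9 + D)*(29/4 + S)/2 (X(S, D) = 3 - (S + 29/4)*(D + 3²)/2 = 3 - (29/4 + S)*(D + 9)/2 = 3 - (29/4 + S)*(9 + D)/2 = 3 - (9 + D)*(29/4 + S)/2)
B(R) = 16 (B(R) = -1*(-16) = 16)
H = -1620030
B(X(25, -18)) + H = 16 - 1620030 = -1620014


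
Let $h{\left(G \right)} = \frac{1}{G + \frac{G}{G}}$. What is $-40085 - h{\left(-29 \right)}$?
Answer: $- \frac{1122379}{28} \approx -40085.0$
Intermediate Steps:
$h{\left(G \right)} = \frac{1}{1 + G}$ ($h{\left(G \right)} = \frac{1}{G + 1} = \frac{1}{1 + G}$)
$-40085 - h{\left(-29 \right)} = -40085 - \frac{1}{1 - 29} = -40085 - \frac{1}{-28} = -40085 - - \frac{1}{28} = -40085 + \frac{1}{28} = - \frac{1122379}{28}$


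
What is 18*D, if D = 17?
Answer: 306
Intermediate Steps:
18*D = 18*17 = 306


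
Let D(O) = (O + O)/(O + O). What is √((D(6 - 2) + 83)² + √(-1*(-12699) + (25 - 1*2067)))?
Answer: √(7056 + √10657) ≈ 84.612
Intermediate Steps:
D(O) = 1 (D(O) = (2*O)/((2*O)) = (2*O)*(1/(2*O)) = 1)
√((D(6 - 2) + 83)² + √(-1*(-12699) + (25 - 1*2067))) = √((1 + 83)² + √(-1*(-12699) + (25 - 1*2067))) = √(84² + √(12699 + (25 - 2067))) = √(7056 + √(12699 - 2042)) = √(7056 + √10657)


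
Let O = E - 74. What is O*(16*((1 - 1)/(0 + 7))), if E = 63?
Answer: 0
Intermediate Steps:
O = -11 (O = 63 - 74 = -11)
O*(16*((1 - 1)/(0 + 7))) = -176*(1 - 1)/(0 + 7) = -176*0/7 = -176*0*(1/7) = -176*0 = -11*0 = 0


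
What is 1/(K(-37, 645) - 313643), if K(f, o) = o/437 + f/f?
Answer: -437/137060909 ≈ -3.1884e-6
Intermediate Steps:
K(f, o) = 1 + o/437 (K(f, o) = o*(1/437) + 1 = o/437 + 1 = 1 + o/437)
1/(K(-37, 645) - 313643) = 1/((1 + (1/437)*645) - 313643) = 1/((1 + 645/437) - 313643) = 1/(1082/437 - 313643) = 1/(-137060909/437) = -437/137060909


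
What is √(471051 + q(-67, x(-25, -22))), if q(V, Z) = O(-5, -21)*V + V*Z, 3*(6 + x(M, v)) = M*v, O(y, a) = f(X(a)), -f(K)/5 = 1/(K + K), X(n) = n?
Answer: √809961222/42 ≈ 677.61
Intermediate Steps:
f(K) = -5/(2*K) (f(K) = -5/(K + K) = -5*1/(2*K) = -5/(2*K))
O(y, a) = -5/(2*a)
x(M, v) = -6 + M*v/3 (x(M, v) = -6 + (M*v)/3 = -6 + M*v/3)
q(V, Z) = 5*V/42 + V*Z (q(V, Z) = (-5/2/(-21))*V + V*Z = (-5/2*(-1/21))*V + V*Z = 5*V/42 + V*Z)
√(471051 + q(-67, x(-25, -22))) = √(471051 + (1/42)*(-67)*(5 + 42*(-6 + (⅓)*(-25)*(-22)))) = √(471051 + (1/42)*(-67)*(5 + 42*(-6 + 550/3))) = √(471051 + (1/42)*(-67)*(5 + 42*(532/3))) = √(471051 + (1/42)*(-67)*(5 + 7448)) = √(471051 + (1/42)*(-67)*7453) = √(471051 - 499351/42) = √(19284791/42) = √809961222/42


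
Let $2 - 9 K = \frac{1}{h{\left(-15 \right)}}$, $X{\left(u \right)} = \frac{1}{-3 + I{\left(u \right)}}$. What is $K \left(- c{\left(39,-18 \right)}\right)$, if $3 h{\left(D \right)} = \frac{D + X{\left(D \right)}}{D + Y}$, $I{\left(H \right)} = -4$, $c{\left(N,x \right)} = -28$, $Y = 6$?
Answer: $\frac{322}{477} \approx 0.67505$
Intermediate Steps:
$X{\left(u \right)} = - \frac{1}{7}$ ($X{\left(u \right)} = \frac{1}{-3 - 4} = \frac{1}{-7} = - \frac{1}{7}$)
$h{\left(D \right)} = \frac{- \frac{1}{7} + D}{3 \left(6 + D\right)}$ ($h{\left(D \right)} = \frac{\left(D - \frac{1}{7}\right) \frac{1}{D + 6}}{3} = \frac{\left(- \frac{1}{7} + D\right) \frac{1}{6 + D}}{3} = \frac{\frac{1}{6 + D} \left(- \frac{1}{7} + D\right)}{3} = \frac{- \frac{1}{7} + D}{3 \left(6 + D\right)}$)
$K = \frac{23}{954}$ ($K = \frac{2}{9} - \frac{1}{9 \frac{-1 + 7 \left(-15\right)}{21 \left(6 - 15\right)}} = \frac{2}{9} - \frac{1}{9 \frac{-1 - 105}{21 \left(-9\right)}} = \frac{2}{9} - \frac{1}{9 \cdot \frac{1}{21} \left(- \frac{1}{9}\right) \left(-106\right)} = \frac{2}{9} - \frac{1}{9 \cdot \frac{106}{189}} = \frac{2}{9} - \frac{21}{106} = \frac{23}{954} \approx 0.024109$)
$K \left(- c{\left(39,-18 \right)}\right) = \frac{23 \left(\left(-1\right) \left(-28\right)\right)}{954} = \frac{23}{954} \cdot 28 = \frac{322}{477}$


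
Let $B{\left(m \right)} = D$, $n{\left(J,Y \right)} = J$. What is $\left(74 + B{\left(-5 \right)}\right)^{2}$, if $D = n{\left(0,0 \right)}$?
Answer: $5476$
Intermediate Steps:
$D = 0$
$B{\left(m \right)} = 0$
$\left(74 + B{\left(-5 \right)}\right)^{2} = \left(74 + 0\right)^{2} = 74^{2} = 5476$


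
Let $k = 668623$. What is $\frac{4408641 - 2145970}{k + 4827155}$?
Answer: $\frac{2262671}{5495778} \approx 0.41171$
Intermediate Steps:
$\frac{4408641 - 2145970}{k + 4827155} = \frac{4408641 - 2145970}{668623 + 4827155} = \frac{2262671}{5495778}$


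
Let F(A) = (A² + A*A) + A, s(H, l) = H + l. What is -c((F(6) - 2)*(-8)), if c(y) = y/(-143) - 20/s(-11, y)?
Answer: -379212/88517 ≈ -4.2841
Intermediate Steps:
F(A) = A + 2*A² (F(A) = (A² + A²) + A = 2*A² + A = A + 2*A²)
c(y) = -20/(-11 + y) - y/143 (c(y) = y/(-143) - 20/(-11 + y) = y*(-1/143) - 20/(-11 + y) = -y/143 - 20/(-11 + y) = -20/(-11 + y) - y/143)
-c((F(6) - 2)*(-8)) = -(-2860 - (6*(1 + 2*6) - 2)*(-8)*(-11 + (6*(1 + 2*6) - 2)*(-8)))/(143*(-11 + (6*(1 + 2*6) - 2)*(-8))) = -(-2860 - (6*(1 + 12) - 2)*(-8)*(-11 + (6*(1 + 12) - 2)*(-8)))/(143*(-11 + (6*(1 + 12) - 2)*(-8))) = -(-2860 - (6*13 - 2)*(-8)*(-11 + (6*13 - 2)*(-8)))/(143*(-11 + (6*13 - 2)*(-8))) = -(-2860 - (78 - 2)*(-8)*(-11 + (78 - 2)*(-8)))/(143*(-11 + (78 - 2)*(-8))) = -(-2860 - 76*(-8)*(-11 + 76*(-8)))/(143*(-11 + 76*(-8))) = -(-2860 - 1*(-608)*(-11 - 608))/(143*(-11 - 608)) = -(-2860 - 1*(-608)*(-619))/(143*(-619)) = -(-1)*(-2860 - 376352)/(143*619) = -(-1)*(-379212)/(143*619) = -1*379212/88517 = -379212/88517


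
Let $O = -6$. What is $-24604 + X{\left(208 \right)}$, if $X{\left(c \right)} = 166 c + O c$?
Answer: $8676$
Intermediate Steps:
$X{\left(c \right)} = 160 c$ ($X{\left(c \right)} = 166 c - 6 c = 160 c$)
$-24604 + X{\left(208 \right)} = -24604 + 160 \cdot 208 = -24604 + 33280 = 8676$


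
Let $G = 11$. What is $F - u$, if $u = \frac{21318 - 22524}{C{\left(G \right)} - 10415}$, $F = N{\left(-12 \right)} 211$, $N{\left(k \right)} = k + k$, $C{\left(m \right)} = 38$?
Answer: $- \frac{5838926}{1153} \approx -5064.1$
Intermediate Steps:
$N{\left(k \right)} = 2 k$
$F = -5064$ ($F = 2 \left(-12\right) 211 = \left(-24\right) 211 = -5064$)
$u = \frac{134}{1153}$ ($u = \frac{21318 - 22524}{38 - 10415} = - \frac{1206}{-10377} = \left(-1206\right) \left(- \frac{1}{10377}\right) = \frac{134}{1153} \approx 0.11622$)
$F - u = -5064 - \frac{134}{1153} = - \frac{5838926}{1153}$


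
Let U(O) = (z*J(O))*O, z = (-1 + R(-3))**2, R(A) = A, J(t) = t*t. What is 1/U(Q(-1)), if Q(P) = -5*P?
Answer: 1/2000 ≈ 0.00050000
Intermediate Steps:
J(t) = t**2
z = 16 (z = (-1 - 3)**2 = (-4)**2 = 16)
U(O) = 16*O**3 (U(O) = (16*O**2)*O = 16*O**3)
1/U(Q(-1)) = 1/(16*(-5*(-1))**3) = 1/(16*5**3) = 1/(16*125) = 1/2000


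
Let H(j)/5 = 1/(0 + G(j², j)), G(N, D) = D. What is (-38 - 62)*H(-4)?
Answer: 125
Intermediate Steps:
H(j) = 5/j (H(j) = 5/(0 + j) = 5/j)
(-38 - 62)*H(-4) = (-38 - 62)*(5/(-4)) = -500*(-1)/4 = -100*(-5/4) = 125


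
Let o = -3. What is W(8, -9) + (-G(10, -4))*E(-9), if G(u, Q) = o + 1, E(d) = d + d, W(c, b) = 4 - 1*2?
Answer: -34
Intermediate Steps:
W(c, b) = 2 (W(c, b) = 4 - 2 = 2)
E(d) = 2*d
G(u, Q) = -2 (G(u, Q) = -3 + 1 = -2)
W(8, -9) + (-G(10, -4))*E(-9) = 2 + (-1*(-2))*(2*(-9)) = 2 + 2*(-18) = 2 - 36 = -34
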